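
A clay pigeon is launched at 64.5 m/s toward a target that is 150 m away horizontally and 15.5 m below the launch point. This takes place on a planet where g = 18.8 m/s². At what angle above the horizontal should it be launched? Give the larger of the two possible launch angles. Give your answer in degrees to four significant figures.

69.62°

Trajectory: y = x tanθ − g x² (1 + tan²θ)/(2v₀²). With x = 150, y = −15.5, v₀ = 64.5, g = 18.8:
50.84 tan²θ − 150 tanθ + (35.34) = 0.
tanθ = [150 ± √(150² − 4 × 50.84 × (35.34))] / (2 × 50.84) = (150 ± 123.7) / 101.7, giving tanθ = 0.2582 or 2.692.
θ = 14.48° or 69.62°; the larger is 69.62°.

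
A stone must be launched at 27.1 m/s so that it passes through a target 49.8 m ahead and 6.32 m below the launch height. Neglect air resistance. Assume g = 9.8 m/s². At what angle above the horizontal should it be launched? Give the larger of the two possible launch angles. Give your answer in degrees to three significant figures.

Trajectory: y = x tanθ − g x² (1 + tan²θ)/(2v₀²). With x = 49.8, y = −6.32, v₀ = 27.1, g = 9.80:
16.55 tan²θ − 49.8 tanθ + (10.23) = 0.
tanθ = [49.8 ± √(49.8² − 4 × 16.55 × (10.23))] / (2 × 16.55) = (49.8 ± 42.46) / 33.09, giving tanθ = 0.2217 or 2.788.
θ = 12.50° or 70.27°; the larger is 70.27°.

70.3°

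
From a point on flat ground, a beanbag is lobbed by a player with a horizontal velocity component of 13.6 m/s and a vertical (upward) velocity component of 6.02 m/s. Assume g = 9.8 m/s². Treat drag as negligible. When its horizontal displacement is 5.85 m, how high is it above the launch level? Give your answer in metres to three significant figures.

1.68 m

At x = 5.85 m, t = x/vₓ = 5.85/13.60 = 0.4301 s.
Height: y = v_y0 t − ½ g t² = 6.020 × 0.4301 − 4.900 × 0.4301² = 2.589 − 0.9066 = 1.683 m.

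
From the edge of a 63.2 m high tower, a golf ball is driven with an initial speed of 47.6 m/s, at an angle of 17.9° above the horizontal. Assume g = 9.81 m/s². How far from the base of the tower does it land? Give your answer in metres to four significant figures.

vₓ = 47.60 cos 17.9° = 45.30 m/s; v_y0 = 47.60 sin 17.9° = 14.63 m/s.
Vertical motion (up positive, ground at y = 0): 4.905 t² − (14.63) t − 63.2 = 0, so t = (14.63 + √(14.63² + 2·9.81·63.2)) / 9.81 = (14.63 + 38.13) / 9.81 = 5.378 s.
Horizontal distance: R = vₓ t = 45.30 × 5.378 = 243.6 m.

243.6 m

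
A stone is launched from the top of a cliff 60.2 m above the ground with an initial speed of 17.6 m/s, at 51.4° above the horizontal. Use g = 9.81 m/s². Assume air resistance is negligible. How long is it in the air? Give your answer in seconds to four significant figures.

Horizontal component vₓ = 17.60 cos 51.4° = 10.98 m/s; vertical v_y0 = 17.60 sin 51.4° = 13.75 m/s.
The projectile lands when y = 60.2 + (13.75) t − ½·9.81·t² = 0. Positive root: t = (13.75 + √(13.75² + 2·9.81·60.2)) / 9.81 = (13.75 + 37.02) / 9.81 = 5.176 s.

5.176 s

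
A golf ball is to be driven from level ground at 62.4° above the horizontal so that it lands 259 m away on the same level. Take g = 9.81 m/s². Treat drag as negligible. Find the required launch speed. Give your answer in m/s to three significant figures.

From R = (v₀² / g) sin 2θ: v₀ = √(gR / sin 2θ).
v₀ = √(9.81 × 259 / sin 124.8°) = √(2541 / 0.8211) = √3094.2 = 55.63 m/s.

55.6 m/s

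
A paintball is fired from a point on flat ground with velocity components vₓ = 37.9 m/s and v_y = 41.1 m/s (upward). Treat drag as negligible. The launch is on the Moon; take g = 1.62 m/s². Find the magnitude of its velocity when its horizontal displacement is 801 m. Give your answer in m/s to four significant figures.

At x = 801 m, t = x/vₓ = 801/37.90 = 21.13 s.
Vertical velocity there: v_y = v_y0 − g t = 41.10 − 1.62 × 21.13 = 6.862 m/s.
Speed: √(vₓ² + v_y²) = √(37.90² + 6.862²) = 38.52 m/s.

38.52 m/s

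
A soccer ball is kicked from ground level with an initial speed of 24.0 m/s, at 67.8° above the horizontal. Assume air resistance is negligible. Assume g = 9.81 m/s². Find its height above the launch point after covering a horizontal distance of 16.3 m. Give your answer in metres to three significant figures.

Horizontal component vₓ = 24.00 cos 67.8° = 9.068 m/s; vertical v_y0 = 24.00 sin 67.8° = 22.22 m/s.
Time to reach x = 16.3 m: t = x/vₓ = 16.3/9.068 = 1.797 s.
Height: y = v_y0 t − ½ g t² = 22.22 × 1.797 − 4.905 × 1.797² = 39.94 − 15.85 = 24.09 m.

24.1 m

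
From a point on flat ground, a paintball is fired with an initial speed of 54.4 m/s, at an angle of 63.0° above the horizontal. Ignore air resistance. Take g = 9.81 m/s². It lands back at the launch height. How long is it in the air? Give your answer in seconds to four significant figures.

Resolve: vₓ = 54.40 cos 63.0° = 24.70 m/s and v_y0 = 54.40 sin 63.0° = 48.47 m/s.
Landing at launch height ⇒ T = 2 v_y0 / g = 2 × 48.47 / 9.81 = 9.882 s.

9.882 s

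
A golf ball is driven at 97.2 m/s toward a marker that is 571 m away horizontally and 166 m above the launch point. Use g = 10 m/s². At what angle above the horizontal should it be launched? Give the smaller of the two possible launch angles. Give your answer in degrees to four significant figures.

Trajectory: y = x tanθ − g x² (1 + tan²θ)/(2v₀²). With x = 571, y = 166, v₀ = 97.2, g = 10.0:
172.5 tan²θ − 571 tanθ + (338.5) = 0.
tanθ = [571 ± √(571² − 4 × 172.5 × (338.5))] / (2 × 172.5) = (571 ± 303.9) / 345.1, giving tanθ = 0.7739 or 2.535.
θ = 37.74° or 68.47°; the smaller is 37.74°.

37.74°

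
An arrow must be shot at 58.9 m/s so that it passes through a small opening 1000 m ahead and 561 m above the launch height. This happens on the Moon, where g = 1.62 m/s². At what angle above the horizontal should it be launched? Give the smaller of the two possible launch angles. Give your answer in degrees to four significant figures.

46.50°

Trajectory: y = x tanθ − g x² (1 + tan²θ)/(2v₀²). With x = 1000, y = 561, v₀ = 58.9, g = 1.62:
233.5 tan²θ − 1000 tanθ + (794.5) = 0.
tanθ = [1000 ± √(1000² − 4 × 233.5 × (794.5))] / (2 × 233.5) = (1000 ± 507.9) / 467.0, giving tanθ = 1.054 or 3.229.
θ = 46.50° or 72.79°; the smaller is 46.50°.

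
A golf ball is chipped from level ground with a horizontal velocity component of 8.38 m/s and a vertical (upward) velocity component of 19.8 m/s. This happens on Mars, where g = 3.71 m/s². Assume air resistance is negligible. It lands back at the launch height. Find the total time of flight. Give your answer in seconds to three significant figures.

It returns to y = 0 when t = 2 v_y0 / g = 2(19.80)/3.71 = 10.67 s.

10.7 s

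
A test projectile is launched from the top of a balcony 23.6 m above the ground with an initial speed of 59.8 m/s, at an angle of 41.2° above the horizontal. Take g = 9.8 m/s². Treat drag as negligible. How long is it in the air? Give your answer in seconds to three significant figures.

8.60 s

Components: vₓ = 59.80 cos 41.2° = 44.99 m/s, v_y0 = 59.80 sin 41.2° = 39.39 m/s.
Vertical motion (up positive, ground at y = 0): 4.900 t² − (39.39) t − 23.6 = 0, so t = (39.39 + √(39.39² + 2·9.80·23.6)) / 9.80 = (39.39 + 44.88) / 9.80 = 8.599 s.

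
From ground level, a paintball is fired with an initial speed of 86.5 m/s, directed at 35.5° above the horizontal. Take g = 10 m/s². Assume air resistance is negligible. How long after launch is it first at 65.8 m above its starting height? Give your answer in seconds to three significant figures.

Horizontal component vₓ = 86.50 cos 35.5° = 70.42 m/s; vertical v_y0 = 86.50 sin 35.5° = 50.23 m/s.
Require v_y0 t − ½ g t² = 65.8, i.e. 5.000 t² − 50.23 t + 65.8 = 0.
t = [50.23 ± √(50.23² − 2·10.0·65.8)] / 10.0 = (50.23 ± 34.74) / 10.0, so t = 1.549 s or t = 8.497 s.
The first (ascending) time is 1.549 s.

1.55 s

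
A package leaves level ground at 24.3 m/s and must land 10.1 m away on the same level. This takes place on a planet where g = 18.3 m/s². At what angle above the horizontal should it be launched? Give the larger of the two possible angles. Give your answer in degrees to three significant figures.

Level-ground range R = v₀² sin(2θ)/g ⇒ sin(2θ) = gR/v₀² = 18.3 × 10.1 / 24.3² = 0.3130.
2θ = 18.24° or 180° − 18.24° = 161.8°, so θ = 9.120° or 80.88°.
The larger angle is 80.88°.

80.9°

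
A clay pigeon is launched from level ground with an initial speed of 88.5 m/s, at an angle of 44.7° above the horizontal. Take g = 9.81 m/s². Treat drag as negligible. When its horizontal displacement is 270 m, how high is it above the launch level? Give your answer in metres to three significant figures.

177 m

vₓ = 88.50 cos 44.7° = 62.91 m/s; v_y0 = 88.50 sin 44.7° = 62.25 m/s.
Time to reach x = 270 m: t = x/vₓ = 270/62.91 = 4.292 s.
Height: y = v_y0 t − ½ g t² = 62.25 × 4.292 − 4.905 × 4.292² = 267.2 − 90.36 = 176.8 m.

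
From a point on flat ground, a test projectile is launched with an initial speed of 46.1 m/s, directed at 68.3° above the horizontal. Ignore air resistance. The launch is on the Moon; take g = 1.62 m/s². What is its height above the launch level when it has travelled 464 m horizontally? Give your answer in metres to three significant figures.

Resolve: vₓ = 46.10 cos 68.3° = 17.05 m/s and v_y0 = 46.10 sin 68.3° = 42.83 m/s.
x = vₓ t ⇒ t = 464/17.05 = 27.22 s.
Height: y = v_y0 t − ½ g t² = 42.83 × 27.22 − 0.8100 × 27.22² = 1166 − 600.2 = 565.8 m.

566 m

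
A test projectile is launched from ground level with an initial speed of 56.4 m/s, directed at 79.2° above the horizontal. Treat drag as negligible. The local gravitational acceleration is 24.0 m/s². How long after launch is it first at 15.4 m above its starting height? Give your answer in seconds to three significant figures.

0.297 s

vₓ = 56.40 cos 79.2° = 10.57 m/s; v_y0 = 56.40 sin 79.2° = 55.40 m/s.
Require v_y0 t − ½ g t² = 15.4, i.e. 12.00 t² − 55.40 t + 15.4 = 0.
t = [55.40 ± √(55.40² − 2·24.0·15.4)] / 24.0 = (55.40 ± 48.27) / 24.0, so t = 0.2971 s or t = 4.320 s.
The first (ascending) time is 0.2971 s.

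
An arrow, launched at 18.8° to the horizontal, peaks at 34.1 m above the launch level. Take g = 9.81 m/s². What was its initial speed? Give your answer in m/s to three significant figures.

At the peak v_y = 0, so v_y0 = √(2gH) = √(2 × 9.81 × 34.1) = 25.87 m/s.
v_y0 = v₀ sin θ ⇒ v₀ = 25.87 / sin 18.8° = 80.26 m/s.

80.3 m/s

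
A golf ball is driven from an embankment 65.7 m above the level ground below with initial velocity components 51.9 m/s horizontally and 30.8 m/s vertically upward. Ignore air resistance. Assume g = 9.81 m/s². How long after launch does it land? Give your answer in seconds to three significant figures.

7.96 s

The projectile lands when y = 65.7 + (30.80) t − ½·9.81·t² = 0. Positive root: t = (30.80 + √(30.80² + 2·9.81·65.7)) / 9.81 = (30.80 + 47.30) / 9.81 = 7.962 s.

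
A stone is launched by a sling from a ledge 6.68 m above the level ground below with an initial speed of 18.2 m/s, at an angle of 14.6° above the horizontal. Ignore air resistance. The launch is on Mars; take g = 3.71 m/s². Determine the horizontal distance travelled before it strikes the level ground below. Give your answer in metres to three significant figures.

61.7 m

vₓ = 18.20 cos 14.6° = 17.61 m/s; v_y0 = 18.20 sin 14.6° = 4.588 m/s.
The projectile lands when y = 6.68 + (4.588) t − ½·3.71·t² = 0. Positive root: t = (4.588 + √(4.588² + 2·3.71·6.68)) / 3.71 = (4.588 + 8.403) / 3.71 = 3.502 s.
Horizontal distance: R = vₓ t = 17.61 × 3.502 = 61.67 m.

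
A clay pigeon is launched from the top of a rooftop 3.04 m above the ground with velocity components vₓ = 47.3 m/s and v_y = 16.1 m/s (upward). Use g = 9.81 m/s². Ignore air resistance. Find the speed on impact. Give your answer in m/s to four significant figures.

Vertical motion (up positive, ground at y = 0): 4.905 t² − (16.10) t − 3.04 = 0, so t = (16.10 + √(16.10² + 2·9.81·3.04)) / 9.81 = (16.10 + 17.86) / 9.81 = 3.461 s.
Vertical velocity at impact: v_y = v_y0 − g t = 16.10 − 9.81 × 3.461 = −17.86 m/s.
Speed: |v| = √(vₓ² + v_y²) = √(47.30² + 17.86²) = 50.56 m/s.

50.56 m/s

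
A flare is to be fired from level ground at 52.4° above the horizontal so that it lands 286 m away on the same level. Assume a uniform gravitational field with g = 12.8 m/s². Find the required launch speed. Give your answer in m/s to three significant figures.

On level ground R = v₀² sin 2θ / g ⇒ v₀ = √(gR / sin 2θ).
v₀ = √(12.8 × 286 / sin 104.8°) = √(3661 / 0.9668) = √3786.4 = 61.53 m/s.

61.5 m/s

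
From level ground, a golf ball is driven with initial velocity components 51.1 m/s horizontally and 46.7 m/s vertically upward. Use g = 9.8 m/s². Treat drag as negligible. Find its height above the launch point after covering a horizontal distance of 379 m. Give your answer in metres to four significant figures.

Time to reach x = 379 m: t = x/vₓ = 379/51.10 = 7.417 s.
Height: y = v_y0 t − ½ g t² = 46.70 × 7.417 − 4.900 × 7.417² = 346.4 − 269.5 = 76.82 m.

76.82 m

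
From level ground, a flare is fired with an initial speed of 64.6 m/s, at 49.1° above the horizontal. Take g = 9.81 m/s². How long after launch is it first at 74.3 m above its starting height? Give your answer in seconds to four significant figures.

1.875 s

Horizontal component vₓ = 64.60 cos 49.1° = 42.30 m/s; vertical v_y0 = 64.60 sin 49.1° = 48.83 m/s.
Set y = v_y0 t − ½ g t² = 74.3: 4.905 t² − 48.83 t + 74.3 = 0.
t = [48.83 ± √(48.83² − 2·9.81·74.3)] / 9.81 = (48.83 ± 30.44) / 9.81, so t = 1.875 s or t = 8.080 s.
The first (ascending) time is 1.875 s.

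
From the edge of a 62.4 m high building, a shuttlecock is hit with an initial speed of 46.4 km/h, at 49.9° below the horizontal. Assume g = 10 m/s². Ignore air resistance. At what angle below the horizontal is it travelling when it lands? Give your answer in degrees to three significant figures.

Convert: 46.4 km/h = 46.4/3.6 = 12.89 m/s.
Horizontal component vₓ = 12.89 cos 49.9° = 8.302 m/s; vertical v_y0 = −9.859 m/s (downward).
Vertical motion (up positive, ground at y = 0): 5.000 t² − (−9.859) t − 62.4 = 0, so t = (−9.859 + √(9.859² + 2·10.0·62.4)) / 10.0 = (−9.859 + 36.68) / 10.0 = 2.682 s.
At impact: v_y = v_y0 − g t = −36.68 m/s; vₓ = 8.302 m/s.
Angle below horizontal: arctan(|v_y|/vₓ) = arctan(36.68/8.302) = 77.25°.

77.2°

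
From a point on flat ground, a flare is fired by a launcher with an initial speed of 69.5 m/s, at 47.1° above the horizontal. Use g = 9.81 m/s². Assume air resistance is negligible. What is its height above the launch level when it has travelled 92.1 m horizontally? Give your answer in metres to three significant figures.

vₓ = 69.50 cos 47.1° = 47.31 m/s; v_y0 = 69.50 sin 47.1° = 50.91 m/s.
At x = 92.1 m, t = x/vₓ = 92.1/47.31 = 1.947 s.
Height: y = v_y0 t − ½ g t² = 50.91 × 1.947 − 4.905 × 1.947² = 99.11 − 18.59 = 80.52 m.

80.5 m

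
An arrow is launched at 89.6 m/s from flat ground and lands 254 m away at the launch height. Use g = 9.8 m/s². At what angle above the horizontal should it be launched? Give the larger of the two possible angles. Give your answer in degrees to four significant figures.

R = v₀² sin 2θ / g gives sin 2θ = gR/v₀² = 9.80·254/89.6² = 0.3101.
2θ = 18.06° or 180° − 18.06° = 161.9°, so θ = 9.031° or 80.97°.
The larger angle is 80.97°.

80.97°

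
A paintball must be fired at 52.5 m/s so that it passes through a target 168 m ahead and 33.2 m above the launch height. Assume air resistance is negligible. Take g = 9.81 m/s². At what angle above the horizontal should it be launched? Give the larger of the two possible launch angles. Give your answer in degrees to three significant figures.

Trajectory: y = x tanθ − g x² (1 + tan²θ)/(2v₀²). With x = 168, y = 33.2, v₀ = 52.5, g = 9.81:
50.23 tan²θ − 168 tanθ + (83.43) = 0.
tanθ = [168 ± √(168² − 4 × 50.23 × (83.43))] / (2 × 50.23) = (168 ± 107.1) / 100.5, giving tanθ = 0.6066 or 2.738.
θ = 31.24° or 69.94°; the larger is 69.94°.

69.9°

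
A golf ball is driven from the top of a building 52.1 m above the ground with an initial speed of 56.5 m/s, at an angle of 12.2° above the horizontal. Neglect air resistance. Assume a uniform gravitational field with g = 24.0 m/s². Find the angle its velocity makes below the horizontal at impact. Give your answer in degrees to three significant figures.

43.0°

Horizontal component vₓ = 56.50 cos 12.2° = 55.22 m/s; vertical v_y0 = 56.50 sin 12.2° = 11.94 m/s.
The projectile lands when y = 52.1 + (11.94) t − ½·24.0·t² = 0. Positive root: t = (11.94 + √(11.94² + 2·24.0·52.1)) / 24.0 = (11.94 + 51.41) / 24.0 = 2.640 s.
At impact: v_y = v_y0 − g t = −51.41 m/s; vₓ = 55.22 m/s.
Angle below horizontal: arctan(|v_y|/vₓ) = arctan(51.41/55.22) = 42.95°.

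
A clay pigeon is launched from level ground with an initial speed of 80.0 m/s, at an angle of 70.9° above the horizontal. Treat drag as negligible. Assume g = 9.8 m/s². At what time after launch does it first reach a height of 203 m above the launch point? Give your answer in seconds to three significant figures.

Resolve: vₓ = 80.00 cos 70.9° = 26.18 m/s and v_y0 = 80.00 sin 70.9° = 75.60 m/s.
Height y(t) = 75.60 t − 4.900 t² = 203 gives 4.900 t² − 75.60 t + 203 = 0.
t = [75.60 ± √(75.60² − 2·9.80·203)] / 9.80 = (75.60 ± 41.66) / 9.80, so t = 3.462 s or t = 11.97 s.
The first (ascending) time is 3.462 s.

3.46 s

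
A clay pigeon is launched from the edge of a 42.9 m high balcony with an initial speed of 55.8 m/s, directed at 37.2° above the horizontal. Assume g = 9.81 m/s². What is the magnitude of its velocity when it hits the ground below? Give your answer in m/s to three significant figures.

Resolve: vₓ = 55.80 cos 37.2° = 44.45 m/s and v_y0 = 55.80 sin 37.2° = 33.74 m/s.
Vertical motion (up positive, ground at y = 0): 4.905 t² − (33.74) t − 42.9 = 0, so t = (33.74 + √(33.74² + 2·9.81·42.9)) / 9.81 = (33.74 + 44.50) / 9.81 = 7.975 s.
Vertical velocity at impact: v_y = v_y0 − g t = 33.74 − 9.81 × 7.975 = −44.50 m/s.
Speed: |v| = √(vₓ² + v_y²) = √(44.45² + 44.50²) = 62.89 m/s.

62.9 m/s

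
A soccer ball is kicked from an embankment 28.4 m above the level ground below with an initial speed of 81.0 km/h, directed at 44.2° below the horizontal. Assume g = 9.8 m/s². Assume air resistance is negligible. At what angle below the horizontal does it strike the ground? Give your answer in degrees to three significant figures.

60.3°

Convert: 81.0 km/h = 81.0/3.6 = 22.50 m/s.
vₓ = 22.50 cos 44.2° = 16.13 m/s; v_y0 = −15.69 m/s (downward).
Vertical motion (up positive, ground at y = 0): 4.900 t² − (−15.69) t − 28.4 = 0, so t = (−15.69 + √(15.69² + 2·9.80·28.4)) / 9.80 = (−15.69 + 28.33) / 9.80 = 1.290 s.
At impact: v_y = v_y0 − g t = −28.33 m/s; vₓ = 16.13 m/s.
Angle below horizontal: arctan(|v_y|/vₓ) = arctan(28.33/16.13) = 60.35°.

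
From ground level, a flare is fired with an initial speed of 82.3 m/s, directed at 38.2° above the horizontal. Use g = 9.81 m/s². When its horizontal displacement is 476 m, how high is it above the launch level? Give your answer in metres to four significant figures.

108.9 m

vₓ = 82.30 cos 38.2° = 64.68 m/s; v_y0 = 82.30 sin 38.2° = 50.90 m/s.
x = vₓ t ⇒ t = 476/64.68 = 7.360 s.
Height: y = v_y0 t − ½ g t² = 50.90 × 7.360 − 4.905 × 7.360² = 374.6 − 265.7 = 108.9 m.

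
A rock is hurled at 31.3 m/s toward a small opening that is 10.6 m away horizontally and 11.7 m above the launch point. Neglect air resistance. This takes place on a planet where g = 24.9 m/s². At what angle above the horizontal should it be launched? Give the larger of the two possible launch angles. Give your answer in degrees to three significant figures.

Trajectory: y = x tanθ − g x² (1 + tan²θ)/(2v₀²). With x = 10.6, y = 11.7, v₀ = 31.3, g = 24.9:
1.428 tan²θ − 10.6 tanθ + (13.13) = 0.
tanθ = [10.6 ± √(10.6² − 4 × 1.428 × (13.13))] / (2 × 1.428) = (10.6 ± 6.114) / 2.856, giving tanθ = 1.571 or 5.853.
θ = 57.52° or 80.30°; the larger is 80.30°.

80.3°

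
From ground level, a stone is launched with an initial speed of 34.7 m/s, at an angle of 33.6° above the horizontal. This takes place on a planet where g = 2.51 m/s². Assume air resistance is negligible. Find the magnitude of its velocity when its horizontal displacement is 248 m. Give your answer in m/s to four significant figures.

Resolve: vₓ = 34.70 cos 33.6° = 28.90 m/s and v_y0 = 34.70 sin 33.6° = 19.20 m/s.
x = vₓ t ⇒ t = 248/28.90 = 8.581 s.
Vertical velocity there: v_y = v_y0 − g t = 19.20 − 2.51 × 8.581 = −2.335 m/s.
Speed: √(vₓ² + v_y²) = √(28.90² + 2.335²) = 29.00 m/s.

29.00 m/s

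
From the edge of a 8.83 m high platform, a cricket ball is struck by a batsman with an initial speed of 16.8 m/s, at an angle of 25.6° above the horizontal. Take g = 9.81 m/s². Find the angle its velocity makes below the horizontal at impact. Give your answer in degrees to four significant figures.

44.77°

Components: vₓ = 16.80 cos 25.6° = 15.15 m/s, v_y0 = 16.80 sin 25.6° = 7.259 m/s.
The projectile lands when y = 8.83 + (7.259) t − ½·9.81·t² = 0. Positive root: t = (7.259 + √(7.259² + 2·9.81·8.83)) / 9.81 = (7.259 + 15.03) / 9.81 = 2.272 s.
At impact: v_y = v_y0 − g t = −15.03 m/s; vₓ = 15.15 m/s.
Angle below horizontal: arctan(|v_y|/vₓ) = arctan(15.03/15.15) = 44.77°.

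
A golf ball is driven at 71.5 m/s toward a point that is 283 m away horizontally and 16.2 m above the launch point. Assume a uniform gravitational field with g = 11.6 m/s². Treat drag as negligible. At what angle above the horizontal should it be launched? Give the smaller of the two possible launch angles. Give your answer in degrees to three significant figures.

23.8°

Trajectory: y = x tanθ − g x² (1 + tan²θ)/(2v₀²). With x = 283, y = 16.2, v₀ = 71.5, g = 11.6:
90.86 tan²θ − 283 tanθ + (107.1) = 0.
tanθ = [283 ± √(283² − 4 × 90.86 × (107.1))] / (2 × 90.86) = (283 ± 202.9) / 181.7, giving tanθ = 0.4407 or 2.674.
θ = 23.78° or 69.49°; the smaller is 23.78°.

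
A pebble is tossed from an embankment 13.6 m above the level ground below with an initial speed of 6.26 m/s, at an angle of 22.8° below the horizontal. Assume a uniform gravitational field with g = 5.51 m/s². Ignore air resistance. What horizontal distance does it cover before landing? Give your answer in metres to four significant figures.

Horizontal component vₓ = 6.260 cos 22.8° = 5.771 m/s; vertical v_y0 = −2.426 m/s (downward).
The projectile lands when y = 13.6 + (−2.426) t − ½·5.51·t² = 0. Positive root: t = (−2.426 + √(2.426² + 2·5.51·13.6)) / 5.51 = (−2.426 + 12.48) / 5.51 = 1.825 s.
Horizontal distance: R = vₓ t = 5.771 × 1.825 = 10.53 m.

10.53 m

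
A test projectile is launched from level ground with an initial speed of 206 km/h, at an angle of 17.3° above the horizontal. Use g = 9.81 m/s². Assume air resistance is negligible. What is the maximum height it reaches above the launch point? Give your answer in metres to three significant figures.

14.8 m

Convert: 206 km/h = 206/3.6 = 57.22 m/s.
Components: vₓ = 57.22 cos 17.3° = 54.63 m/s, v_y0 = 57.22 sin 17.3° = 17.02 m/s.
Maximum height: H = v_y0² / (2g) = 17.02² / (2 × 9.81) = 14.76 m.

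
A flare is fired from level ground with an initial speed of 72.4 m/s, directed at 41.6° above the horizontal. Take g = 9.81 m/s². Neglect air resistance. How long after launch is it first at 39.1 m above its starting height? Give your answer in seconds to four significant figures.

vₓ = 72.40 cos 41.6° = 54.14 m/s; v_y0 = 72.40 sin 41.6° = 48.07 m/s.
Require v_y0 t − ½ g t² = 39.1, i.e. 4.905 t² − 48.07 t + 39.1 = 0.
t = [48.07 ± √(48.07² − 2·9.81·39.1)] / 9.81 = (48.07 ± 39.29) / 9.81, so t = 0.8952 s or t = 8.905 s.
The first (ascending) time is 0.8952 s.

0.8952 s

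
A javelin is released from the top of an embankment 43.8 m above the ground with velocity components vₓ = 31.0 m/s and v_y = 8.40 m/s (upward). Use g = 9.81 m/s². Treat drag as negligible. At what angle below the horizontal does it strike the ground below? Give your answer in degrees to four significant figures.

44.53°

The projectile lands when y = 43.8 + (8.400) t − ½·9.81·t² = 0. Positive root: t = (8.400 + √(8.400² + 2·9.81·43.8)) / 9.81 = (8.400 + 30.49) / 9.81 = 3.965 s.
At impact: v_y = v_y0 − g t = −30.49 m/s; vₓ = 31.00 m/s.
Angle below horizontal: arctan(|v_y|/vₓ) = arctan(30.49/31.00) = 44.53°.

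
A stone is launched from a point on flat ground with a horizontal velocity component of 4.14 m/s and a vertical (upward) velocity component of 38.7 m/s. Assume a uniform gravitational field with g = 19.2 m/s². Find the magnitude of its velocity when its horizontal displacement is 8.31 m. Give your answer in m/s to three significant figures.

At x = 8.31 m, t = x/vₓ = 8.31/4.140 = 2.007 s.
Vertical velocity there: v_y = v_y0 − g t = 38.70 − 19.2 × 2.007 = 0.1609 m/s.
Speed: √(vₓ² + v_y²) = √(4.140² + 0.1609²) = 4.143 m/s.

4.14 m/s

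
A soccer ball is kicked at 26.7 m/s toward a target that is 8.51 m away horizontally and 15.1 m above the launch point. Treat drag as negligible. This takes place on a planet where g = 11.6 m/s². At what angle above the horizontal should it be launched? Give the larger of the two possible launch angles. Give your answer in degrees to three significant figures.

85.3°

Trajectory: y = x tanθ − g x² (1 + tan²θ)/(2v₀²). With x = 8.51, y = 15.1, v₀ = 26.7, g = 11.6:
0.5892 tan²θ − 8.51 tanθ + (15.69) = 0.
tanθ = [8.51 ± √(8.51² − 4 × 0.5892 × (15.69))] / (2 × 0.5892) = (8.51 ± 5.953) / 1.178, giving tanθ = 2.169 or 12.27.
θ = 65.25° or 85.34°; the larger is 85.34°.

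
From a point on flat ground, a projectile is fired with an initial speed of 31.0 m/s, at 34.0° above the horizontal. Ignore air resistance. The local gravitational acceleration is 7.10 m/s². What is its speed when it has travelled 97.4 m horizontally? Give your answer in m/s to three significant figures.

Resolve: vₓ = 31.00 cos 34.0° = 25.70 m/s and v_y0 = 31.00 sin 34.0° = 17.33 m/s.
Time to reach x = 97.4 m: t = x/vₓ = 97.4/25.70 = 3.790 s.
Vertical velocity there: v_y = v_y0 − g t = 17.33 − 7.10 × 3.790 = −9.573 m/s.
Speed: √(vₓ² + v_y²) = √(25.70² + 9.573²) = 27.43 m/s.

27.4 m/s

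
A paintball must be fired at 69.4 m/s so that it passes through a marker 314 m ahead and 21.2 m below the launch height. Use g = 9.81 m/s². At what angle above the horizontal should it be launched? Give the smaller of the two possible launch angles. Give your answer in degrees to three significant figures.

15.5°

Trajectory: y = x tanθ − g x² (1 + tan²θ)/(2v₀²). With x = 314, y = −21.2, v₀ = 69.4, g = 9.81:
100.4 tan²θ − 314 tanθ + (79.21) = 0.
tanθ = [314 ± √(314² − 4 × 100.4 × (79.21))] / (2 × 100.4) = (314 ± 258.4) / 200.8, giving tanθ = 0.2768 or 2.850.
θ = 15.47° or 70.67°; the smaller is 15.47°.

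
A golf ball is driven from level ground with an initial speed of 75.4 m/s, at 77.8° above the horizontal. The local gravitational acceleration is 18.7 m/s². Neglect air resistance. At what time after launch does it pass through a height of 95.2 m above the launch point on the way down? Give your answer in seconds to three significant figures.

6.25 s

Resolve: vₓ = 75.40 cos 77.8° = 15.93 m/s and v_y0 = 75.40 sin 77.8° = 73.70 m/s.
Height y(t) = 73.70 t − 9.350 t² = 95.2 gives 9.350 t² − 73.70 t + 95.2 = 0.
t = [73.70 ± √(73.70² − 2·18.7·95.2)] / 18.7 = (73.70 ± 43.25) / 18.7, so t = 1.628 s or t = 6.254 s.
The descending-branch root is 6.254 s.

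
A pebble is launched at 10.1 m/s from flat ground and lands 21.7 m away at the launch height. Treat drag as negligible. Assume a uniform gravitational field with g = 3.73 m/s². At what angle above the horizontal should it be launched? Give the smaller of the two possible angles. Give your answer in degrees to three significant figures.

26.3°

From R = (v₀²/g) sin 2θ: sin 2θ = 3.73 × 21.7 / 102.01 = 0.7935.
2θ = 52.51° or 180° − 52.51° = 127.5°, so θ = 26.26° or 63.74°.
The smaller angle is 26.26°.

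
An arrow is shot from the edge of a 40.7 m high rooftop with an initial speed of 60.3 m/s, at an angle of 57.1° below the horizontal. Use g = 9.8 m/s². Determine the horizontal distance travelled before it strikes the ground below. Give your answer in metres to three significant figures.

24.5 m

Components: vₓ = 60.30 cos 57.1° = 32.75 m/s, v_y0 = −50.63 m/s (downward).
Vertical motion (up positive, ground at y = 0): 4.900 t² − (−50.63) t − 40.7 = 0, so t = (−50.63 + √(50.63² + 2·9.80·40.7)) / 9.80 = (−50.63 + 57.97) / 9.80 = 0.7495 s.
Horizontal distance: R = vₓ t = 32.75 × 0.7495 = 24.55 m.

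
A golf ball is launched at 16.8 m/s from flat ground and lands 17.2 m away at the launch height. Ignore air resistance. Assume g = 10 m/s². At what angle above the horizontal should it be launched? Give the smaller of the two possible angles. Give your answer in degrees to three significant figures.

18.8°

Level-ground range R = v₀² sin(2θ)/g ⇒ sin(2θ) = gR/v₀² = 10.0 × 17.2 / 16.8² = 0.6094.
2θ = 37.55° or 180° − 37.55° = 142.5°, so θ = 18.77° or 71.23°.
The smaller angle is 18.77°.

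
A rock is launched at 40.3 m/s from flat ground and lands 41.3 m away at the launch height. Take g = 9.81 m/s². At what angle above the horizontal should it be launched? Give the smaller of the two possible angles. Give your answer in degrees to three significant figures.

7.22°

Level-ground range R = v₀² sin(2θ)/g ⇒ sin(2θ) = gR/v₀² = 9.81 × 41.3 / 40.3² = 0.2495.
2θ = 14.45° or 180° − 14.45° = 165.6°, so θ = 7.223° or 82.78°.
The smaller angle is 7.223°.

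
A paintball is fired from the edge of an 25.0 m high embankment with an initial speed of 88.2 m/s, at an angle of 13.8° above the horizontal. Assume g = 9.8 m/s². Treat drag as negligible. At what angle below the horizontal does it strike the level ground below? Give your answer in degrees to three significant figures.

19.6°

Horizontal component vₓ = 88.20 cos 13.8° = 85.65 m/s; vertical v_y0 = 88.20 sin 13.8° = 21.04 m/s.
The projectile lands when y = 25.0 + (21.04) t − ½·9.80·t² = 0. Positive root: t = (21.04 + √(21.04² + 2·9.80·25.0)) / 9.80 = (21.04 + 30.54) / 9.80 = 5.263 s.
At impact: v_y = v_y0 − g t = −30.54 m/s; vₓ = 85.65 m/s.
Angle below horizontal: arctan(|v_y|/vₓ) = arctan(30.54/85.65) = 19.62°.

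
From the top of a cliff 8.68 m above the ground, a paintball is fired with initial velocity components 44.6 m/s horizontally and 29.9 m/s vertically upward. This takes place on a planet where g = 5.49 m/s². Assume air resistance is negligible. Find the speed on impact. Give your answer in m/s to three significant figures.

54.6 m/s

The projectile lands when y = 8.68 + (29.90) t − ½·5.49·t² = 0. Positive root: t = (29.90 + √(29.90² + 2·5.49·8.68)) / 5.49 = (29.90 + 31.45) / 5.49 = 11.18 s.
Vertical velocity at impact: v_y = v_y0 − g t = 29.90 − 5.49 × 11.18 = −31.45 m/s.
Speed: |v| = √(vₓ² + v_y²) = √(44.60² + 31.45²) = 54.58 m/s.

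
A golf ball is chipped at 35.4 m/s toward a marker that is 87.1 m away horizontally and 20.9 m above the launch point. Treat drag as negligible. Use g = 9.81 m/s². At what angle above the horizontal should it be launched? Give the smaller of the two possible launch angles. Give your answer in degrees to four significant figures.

38.59°

Trajectory: y = x tanθ − g x² (1 + tan²θ)/(2v₀²). With x = 87.1, y = 20.9, v₀ = 35.4, g = 9.81:
29.69 tan²θ − 87.1 tanθ + (50.59) = 0.
tanθ = [87.1 ± √(87.1² − 4 × 29.69 × (50.59))] / (2 × 29.69) = (87.1 ± 39.71) / 59.39, giving tanθ = 0.7979 or 2.135.
θ = 38.59° or 64.91°; the smaller is 38.59°.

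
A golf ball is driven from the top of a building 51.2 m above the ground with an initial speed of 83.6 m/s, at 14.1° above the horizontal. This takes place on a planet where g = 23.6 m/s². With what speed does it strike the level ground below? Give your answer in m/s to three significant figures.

97.0 m/s

vₓ = 83.60 cos 14.1° = 81.08 m/s; v_y0 = 83.60 sin 14.1° = 20.37 m/s.
The projectile lands when y = 51.2 + (20.37) t − ½·23.6·t² = 0. Positive root: t = (20.37 + √(20.37² + 2·23.6·51.2)) / 23.6 = (20.37 + 53.21) / 23.6 = 3.118 s.
Vertical velocity at impact: v_y = v_y0 − g t = 20.37 − 23.6 × 3.118 = −53.21 m/s.
Speed: |v| = √(vₓ² + v_y²) = √(81.08² + 53.21²) = 96.98 m/s.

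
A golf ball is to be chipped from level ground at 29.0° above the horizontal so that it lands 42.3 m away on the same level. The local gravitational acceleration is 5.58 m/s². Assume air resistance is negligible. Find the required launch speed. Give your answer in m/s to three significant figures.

Level-ground range: R = v₀² sin(2θ)/g, so v₀ = √(gR / sin 2θ).
v₀ = √(5.58 × 42.3 / sin 58.00°) = √(236.0 / 0.8480) = √278.33 = 16.68 m/s.

16.7 m/s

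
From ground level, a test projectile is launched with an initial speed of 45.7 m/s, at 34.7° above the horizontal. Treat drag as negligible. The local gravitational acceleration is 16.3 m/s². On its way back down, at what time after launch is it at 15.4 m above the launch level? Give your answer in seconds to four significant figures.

Horizontal component vₓ = 45.70 cos 34.7° = 37.57 m/s; vertical v_y0 = 45.70 sin 34.7° = 26.02 m/s.
Require v_y0 t − ½ g t² = 15.4, i.e. 8.150 t² − 26.02 t + 15.4 = 0.
t = [26.02 ± √(26.02² − 2·16.3·15.4)] / 16.3 = (26.02 ± 13.22) / 16.3, so t = 0.7850 s or t = 2.407 s.
The descending-branch root is 2.407 s.

2.407 s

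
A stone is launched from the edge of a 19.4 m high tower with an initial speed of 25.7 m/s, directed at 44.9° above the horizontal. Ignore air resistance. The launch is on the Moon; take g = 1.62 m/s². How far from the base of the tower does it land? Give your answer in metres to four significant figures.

Components: vₓ = 25.70 cos 44.9° = 18.20 m/s, v_y0 = 25.70 sin 44.9° = 18.14 m/s.
With up positive and y = 0 at the ground: y(t) = 19.4 + (18.14) t − 0.8100 t². Setting y = 0 and taking the positive root: t = [18.14 + √(18.14² + 2·1.62·19.4)] / 1.62 = (18.14 + 19.80) / 1.62 = 23.42 s.
Horizontal distance: R = vₓ t = 18.20 × 23.42 = 426.3 m.

426.3 m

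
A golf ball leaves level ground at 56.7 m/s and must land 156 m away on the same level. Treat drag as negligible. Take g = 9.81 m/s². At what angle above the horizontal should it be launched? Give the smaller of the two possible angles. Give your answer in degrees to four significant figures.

R = v₀² sin 2θ / g gives sin 2θ = gR/v₀² = 9.81·156/56.7² = 0.4760.
2θ = 28.43° or 180° − 28.43° = 151.6°, so θ = 14.21° or 75.79°.
The smaller angle is 14.21°.

14.21°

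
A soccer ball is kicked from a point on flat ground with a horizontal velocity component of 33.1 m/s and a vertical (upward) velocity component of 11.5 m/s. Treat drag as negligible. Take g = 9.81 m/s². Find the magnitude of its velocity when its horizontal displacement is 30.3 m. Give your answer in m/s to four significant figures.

33.20 m/s

x = vₓ t ⇒ t = 30.3/33.10 = 0.9154 s.
Vertical velocity there: v_y = v_y0 − g t = 11.50 − 9.81 × 0.9154 = 2.520 m/s.
Speed: √(vₓ² + v_y²) = √(33.10² + 2.520²) = 33.20 m/s.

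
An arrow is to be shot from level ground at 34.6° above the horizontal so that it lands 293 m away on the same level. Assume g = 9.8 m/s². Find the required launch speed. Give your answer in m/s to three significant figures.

On level ground R = v₀² sin 2θ / g ⇒ v₀ = √(gR / sin 2θ).
v₀ = √(9.80 × 293 / sin 69.20°) = √(2871 / 0.9348) = √3071.6 = 55.42 m/s.

55.4 m/s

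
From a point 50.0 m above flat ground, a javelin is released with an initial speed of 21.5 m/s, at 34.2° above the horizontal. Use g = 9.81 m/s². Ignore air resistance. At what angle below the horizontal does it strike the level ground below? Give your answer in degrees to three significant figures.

Horizontal component vₓ = 21.50 cos 34.2° = 17.78 m/s; vertical v_y0 = 21.50 sin 34.2° = 12.08 m/s.
Vertical motion (up positive, ground at y = 0): 4.905 t² − (12.08) t − 50.0 = 0, so t = (12.08 + √(12.08² + 2·9.81·50.0)) / 9.81 = (12.08 + 33.57) / 9.81 = 4.654 s.
At impact: v_y = v_y0 − g t = −33.57 m/s; vₓ = 17.78 m/s.
Angle below horizontal: arctan(|v_y|/vₓ) = arctan(33.57/17.78) = 62.09°.

62.1°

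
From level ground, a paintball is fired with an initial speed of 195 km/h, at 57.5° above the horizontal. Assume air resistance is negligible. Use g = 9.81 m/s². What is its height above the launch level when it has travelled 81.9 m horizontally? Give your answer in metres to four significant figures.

Convert: 195 km/h = 195/3.6 = 54.17 m/s.
vₓ = 54.17 cos 57.5° = 29.10 m/s; v_y0 = 54.17 sin 57.5° = 45.68 m/s.
Time to reach x = 81.9 m: t = x/vₓ = 81.9/29.10 = 2.814 s.
Height: y = v_y0 t − ½ g t² = 45.68 × 2.814 − 4.905 × 2.814² = 128.6 − 38.84 = 89.71 m.

89.71 m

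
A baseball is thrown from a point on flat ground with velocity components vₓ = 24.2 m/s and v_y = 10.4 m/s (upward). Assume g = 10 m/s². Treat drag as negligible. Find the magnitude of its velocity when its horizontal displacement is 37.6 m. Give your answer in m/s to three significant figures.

24.7 m/s

Time to reach x = 37.6 m: t = x/vₓ = 37.6/24.20 = 1.554 s.
Vertical velocity there: v_y = v_y0 − g t = 10.40 − 10.0 × 1.554 = −5.137 m/s.
Speed: √(vₓ² + v_y²) = √(24.20² + 5.137²) = 24.74 m/s.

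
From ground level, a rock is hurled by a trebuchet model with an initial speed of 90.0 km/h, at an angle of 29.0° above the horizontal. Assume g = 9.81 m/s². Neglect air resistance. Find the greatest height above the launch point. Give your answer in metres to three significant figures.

Convert: 90.0 km/h = 90.0/3.6 = 25.00 m/s.
Resolve: vₓ = 25.00 cos 29.0° = 21.87 m/s and v_y0 = 25.00 sin 29.0° = 12.12 m/s.
Peak height H = v_y0² / (2g) = 146.90 / 19.62 = 7.487 m.

7.49 m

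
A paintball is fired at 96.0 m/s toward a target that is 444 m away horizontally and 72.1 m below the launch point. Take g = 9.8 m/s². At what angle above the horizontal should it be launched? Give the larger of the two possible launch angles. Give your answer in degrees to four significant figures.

76.49°

Trajectory: y = x tanθ − g x² (1 + tan²θ)/(2v₀²). With x = 444, y = −72.1, v₀ = 96.0, g = 9.80:
104.8 tan²θ − 444 tanθ + (32.71) = 0.
tanθ = [444 ± √(444² − 4 × 104.8 × (32.71))] / (2 × 104.8) = (444 ± 428.3) / 209.6, giving tanθ = 0.07501 or 4.161.
θ = 4.290° or 76.49°; the larger is 76.49°.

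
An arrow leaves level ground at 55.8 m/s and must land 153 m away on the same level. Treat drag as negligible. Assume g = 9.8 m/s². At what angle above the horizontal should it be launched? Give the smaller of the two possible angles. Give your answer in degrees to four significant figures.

14.39°

R = v₀² sin 2θ / g gives sin 2θ = gR/v₀² = 9.80·153/55.8² = 0.4816.
2θ = 28.79° or 180° − 28.79° = 151.2°, so θ = 14.39° or 75.61°.
The smaller angle is 14.39°.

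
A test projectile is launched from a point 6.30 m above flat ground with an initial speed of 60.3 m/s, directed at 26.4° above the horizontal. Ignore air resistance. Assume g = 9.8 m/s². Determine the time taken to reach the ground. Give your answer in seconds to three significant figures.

5.70 s

vₓ = 60.30 cos 26.4° = 54.01 m/s; v_y0 = 60.30 sin 26.4° = 26.81 m/s.
Vertical motion (up positive, ground at y = 0): 4.900 t² − (26.81) t − 6.30 = 0, so t = (26.81 + √(26.81² + 2·9.80·6.30)) / 9.80 = (26.81 + 29.02) / 9.80 = 5.697 s.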